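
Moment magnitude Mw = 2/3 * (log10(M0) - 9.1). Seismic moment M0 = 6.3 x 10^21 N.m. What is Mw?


log10(M0) = log10(6.3 x 10^21) = 21.7993
Mw = 2/3 * (21.7993 - 9.1)
= 2/3 * 12.6993
= 8.47

8.47


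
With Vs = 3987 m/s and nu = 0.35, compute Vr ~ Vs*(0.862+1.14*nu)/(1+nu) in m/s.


Numerator factor = 0.862 + 1.14*0.35 = 1.261
Denominator = 1 + 0.35 = 1.35
Vr = 3987 * 1.261 / 1.35 = 3724.15 m/s

3724.15


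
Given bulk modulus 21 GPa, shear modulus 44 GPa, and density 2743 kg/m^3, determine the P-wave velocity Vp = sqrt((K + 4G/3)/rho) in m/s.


First compute the effective modulus:
K + 4G/3 = 21e9 + 4*44e9/3 = 79666666666.67 Pa
Then divide by density:
79666666666.67 / 2743 = 29043626.2 Pa/(kg/m^3)
Take the square root:
Vp = sqrt(29043626.2) = 5389.21 m/s

5389.21


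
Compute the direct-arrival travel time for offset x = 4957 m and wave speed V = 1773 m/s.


t = x / V
= 4957 / 1773
= 2.7958 s

2.7958


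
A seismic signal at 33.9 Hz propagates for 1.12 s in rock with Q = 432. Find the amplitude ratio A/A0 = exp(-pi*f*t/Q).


pi*f*t/Q = pi*33.9*1.12/432 = 0.276111
A/A0 = exp(-0.276111) = 0.758729

0.758729


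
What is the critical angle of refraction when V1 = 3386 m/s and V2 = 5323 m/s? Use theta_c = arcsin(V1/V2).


V1/V2 = 3386/5323 = 0.636107
theta_c = arcsin(0.636107) = 39.5022 degrees

39.5022


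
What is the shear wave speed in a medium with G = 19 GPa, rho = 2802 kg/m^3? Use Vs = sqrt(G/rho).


Convert G to Pa: G = 19e9 Pa
Compute G/rho = 19e9 / 2802 = 6780870.8066
Vs = sqrt(6780870.8066) = 2604.01 m/s

2604.01


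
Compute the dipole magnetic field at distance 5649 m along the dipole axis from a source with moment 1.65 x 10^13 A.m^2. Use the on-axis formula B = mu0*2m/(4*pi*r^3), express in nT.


m = 1.65 x 10^13 = 16500000000000 A.m^2
2m = 33000000000000 A.m^2
r^3 = 5649^3 = 180266374449
B = (4pi*10^-7) * 33000000000000 / (4*pi * 180266374449) * 1e9
= 41469023.027385 / 2265294070632.98 * 1e9
= 18306.2427 nT

18306.2427


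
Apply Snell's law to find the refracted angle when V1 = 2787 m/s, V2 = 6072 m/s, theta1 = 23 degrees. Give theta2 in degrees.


sin(theta1) = sin(23 deg) = 0.390731
sin(theta2) = V2/V1 * sin(theta1) = 6072/2787 * 0.390731 = 0.851281
theta2 = arcsin(0.851281) = 58.3512 degrees

58.3512


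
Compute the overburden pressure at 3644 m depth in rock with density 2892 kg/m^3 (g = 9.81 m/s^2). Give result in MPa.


P = rho * g * z / 1e6
= 2892 * 9.81 * 3644 / 1e6
= 103382174.88 / 1e6
= 103.3822 MPa

103.3822


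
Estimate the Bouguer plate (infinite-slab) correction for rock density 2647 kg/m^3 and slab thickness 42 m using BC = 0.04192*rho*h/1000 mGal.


BC = 0.04192 * rho * h / 1000
= 0.04192 * 2647 * 42 / 1000
= 4.6604 mGal

4.6604


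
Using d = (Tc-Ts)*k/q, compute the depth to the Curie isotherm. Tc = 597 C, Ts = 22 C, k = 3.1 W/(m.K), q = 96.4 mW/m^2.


T_Curie - T_surf = 597 - 22 = 575 C
Convert q to W/m^2: 96.4 mW/m^2 = 0.0964 W/m^2
d = 575 * 3.1 / 0.0964 = 18490.66 m

18490.66


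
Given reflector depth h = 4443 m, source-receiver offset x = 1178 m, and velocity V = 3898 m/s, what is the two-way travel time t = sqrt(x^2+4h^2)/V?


x^2 + 4h^2 = 1178^2 + 4*4443^2 = 1387684 + 78960996 = 80348680
sqrt(80348680) = 8963.7425
t = 8963.7425 / 3898 = 2.2996 s

2.2996


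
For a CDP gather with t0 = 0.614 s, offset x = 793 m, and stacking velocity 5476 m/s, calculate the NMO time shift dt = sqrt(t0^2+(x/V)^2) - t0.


x/Vnmo = 793/5476 = 0.144814
(x/Vnmo)^2 = 0.020971
t0^2 = 0.376996
sqrt(0.376996 + 0.020971) = 0.630846
dt = 0.630846 - 0.614 = 0.016846

0.016846


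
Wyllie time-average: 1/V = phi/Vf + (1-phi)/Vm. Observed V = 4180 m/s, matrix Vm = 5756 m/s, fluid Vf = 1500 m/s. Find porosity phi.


1/V - 1/Vm = 1/4180 - 1/5756 = 6.55e-05
1/Vf - 1/Vm = 1/1500 - 1/5756 = 0.00049293
phi = 6.55e-05 / 0.00049293 = 0.1329

0.1329


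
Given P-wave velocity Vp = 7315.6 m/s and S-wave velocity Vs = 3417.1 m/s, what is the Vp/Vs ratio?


Vp/Vs = 7315.6 / 3417.1
= 2.1409

2.1409


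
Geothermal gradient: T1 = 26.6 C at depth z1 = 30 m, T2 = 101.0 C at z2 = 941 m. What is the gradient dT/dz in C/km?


dT = 101.0 - 26.6 = 74.4 C
dz = 941 - 30 = 911 m
gradient = dT/dz * 1000 = 74.4/911 * 1000 = 81.6685 C/km

81.6685


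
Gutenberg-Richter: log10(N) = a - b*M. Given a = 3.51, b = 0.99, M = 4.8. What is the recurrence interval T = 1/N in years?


log10(N) = 3.51 - 0.99*4.8 = -1.242
N = 10^-1.242 = 0.05728
T = 1/N = 1/0.05728 = 17.4582 years

17.4582


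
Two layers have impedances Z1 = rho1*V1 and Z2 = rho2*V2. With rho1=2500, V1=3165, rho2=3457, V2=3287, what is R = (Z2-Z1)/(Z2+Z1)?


Z1 = 2500 * 3165 = 7912500
Z2 = 3457 * 3287 = 11363159
R = (11363159 - 7912500) / (11363159 + 7912500) = 3450659 / 19275659 = 0.179

0.179


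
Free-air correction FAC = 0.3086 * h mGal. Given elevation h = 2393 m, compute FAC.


FAC = 0.3086 * h
= 0.3086 * 2393
= 738.4798 mGal

738.4798


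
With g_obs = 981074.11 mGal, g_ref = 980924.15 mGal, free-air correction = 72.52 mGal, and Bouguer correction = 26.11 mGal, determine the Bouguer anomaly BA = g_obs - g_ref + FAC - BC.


BA = g_obs - g_ref + FAC - BC
= 981074.11 - 980924.15 + 72.52 - 26.11
= 196.37 mGal

196.37


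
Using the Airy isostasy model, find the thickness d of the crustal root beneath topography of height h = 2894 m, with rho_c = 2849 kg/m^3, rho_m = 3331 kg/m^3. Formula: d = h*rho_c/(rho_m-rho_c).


rho_m - rho_c = 3331 - 2849 = 482
d = 2894 * 2849 / 482
= 8245006 / 482
= 17105.82 m

17105.82


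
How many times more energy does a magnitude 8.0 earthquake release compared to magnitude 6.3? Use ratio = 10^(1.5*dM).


M2 - M1 = 8.0 - 6.3 = 1.7
1.5 * 1.7 = 2.55
ratio = 10^2.55 = 354.81

354.81


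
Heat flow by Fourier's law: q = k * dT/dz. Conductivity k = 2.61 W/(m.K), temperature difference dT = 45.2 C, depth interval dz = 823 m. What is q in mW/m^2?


q = k * dT / dz * 1000
= 2.61 * 45.2 / 823 * 1000
= 0.143344 * 1000
= 143.3439 mW/m^2

143.3439


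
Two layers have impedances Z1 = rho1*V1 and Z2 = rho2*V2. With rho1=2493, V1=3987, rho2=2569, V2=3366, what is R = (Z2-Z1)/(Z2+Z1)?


Z1 = 2493 * 3987 = 9939591
Z2 = 2569 * 3366 = 8647254
R = (8647254 - 9939591) / (8647254 + 9939591) = -1292337 / 18586845 = -0.0695

-0.0695


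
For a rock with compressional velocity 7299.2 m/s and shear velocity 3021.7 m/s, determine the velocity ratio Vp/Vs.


Vp/Vs = 7299.2 / 3021.7
= 2.4156

2.4156


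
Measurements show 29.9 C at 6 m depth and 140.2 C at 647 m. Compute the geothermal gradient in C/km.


dT = 140.2 - 29.9 = 110.3 C
dz = 647 - 6 = 641 m
gradient = dT/dz * 1000 = 110.3/641 * 1000 = 172.0749 C/km

172.0749


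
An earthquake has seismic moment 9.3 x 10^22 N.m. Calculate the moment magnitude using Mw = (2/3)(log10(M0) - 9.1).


log10(M0) = log10(9.3 x 10^22) = 22.9685
Mw = 2/3 * (22.9685 - 9.1)
= 2/3 * 13.8685
= 9.25

9.25


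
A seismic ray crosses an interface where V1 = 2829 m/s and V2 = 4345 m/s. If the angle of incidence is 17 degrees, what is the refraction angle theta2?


sin(theta1) = sin(17 deg) = 0.292372
sin(theta2) = V2/V1 * sin(theta1) = 4345/2829 * 0.292372 = 0.449047
theta2 = arcsin(0.449047) = 26.6826 degrees

26.6826


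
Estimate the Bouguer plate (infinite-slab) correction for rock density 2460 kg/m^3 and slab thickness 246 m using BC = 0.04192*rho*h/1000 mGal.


BC = 0.04192 * rho * h / 1000
= 0.04192 * 2460 * 246 / 1000
= 25.3683 mGal

25.3683


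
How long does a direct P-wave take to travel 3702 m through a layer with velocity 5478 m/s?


t = x / V
= 3702 / 5478
= 0.6758 s

0.6758


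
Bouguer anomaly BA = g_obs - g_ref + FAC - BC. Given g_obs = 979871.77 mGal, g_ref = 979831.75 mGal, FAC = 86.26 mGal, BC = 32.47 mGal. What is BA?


BA = g_obs - g_ref + FAC - BC
= 979871.77 - 979831.75 + 86.26 - 32.47
= 93.81 mGal

93.81


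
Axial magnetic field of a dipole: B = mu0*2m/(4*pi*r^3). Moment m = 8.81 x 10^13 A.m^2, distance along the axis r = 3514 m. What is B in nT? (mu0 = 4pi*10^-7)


m = 8.81 x 10^13 = 88100000000000 A.m^2
2m = 176200000000000 A.m^2
r^3 = 3514^3 = 43391560744
B = (4pi*10^-7) * 176200000000000 / (4*pi * 43391560744) * 1e9
= 221419450.225009 / 545274433844.58 * 1e9
= 406069.7449 nT

406069.7449


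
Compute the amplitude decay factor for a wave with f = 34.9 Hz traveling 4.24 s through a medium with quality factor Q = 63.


pi*f*t/Q = pi*34.9*4.24/63 = 7.379053
A/A0 = exp(-7.379053) = 0.000624

6.240000e-04


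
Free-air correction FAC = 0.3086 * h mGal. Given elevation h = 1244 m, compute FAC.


FAC = 0.3086 * h
= 0.3086 * 1244
= 383.8984 mGal

383.8984


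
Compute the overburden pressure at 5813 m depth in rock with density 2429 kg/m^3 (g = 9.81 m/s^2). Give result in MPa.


P = rho * g * z / 1e6
= 2429 * 9.81 * 5813 / 1e6
= 138515012.37 / 1e6
= 138.515 MPa

138.515


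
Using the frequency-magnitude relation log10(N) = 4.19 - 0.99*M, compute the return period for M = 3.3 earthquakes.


log10(N) = 4.19 - 0.99*3.3 = 0.923
N = 10^0.923 = 8.375293
T = 1/N = 1/8.375293 = 0.1194 years

0.1194


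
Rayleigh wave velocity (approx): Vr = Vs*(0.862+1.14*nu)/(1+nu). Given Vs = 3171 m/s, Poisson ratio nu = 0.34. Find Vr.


Numerator factor = 0.862 + 1.14*0.34 = 1.2496
Denominator = 1 + 0.34 = 1.34
Vr = 3171 * 1.2496 / 1.34 = 2957.08 m/s

2957.08


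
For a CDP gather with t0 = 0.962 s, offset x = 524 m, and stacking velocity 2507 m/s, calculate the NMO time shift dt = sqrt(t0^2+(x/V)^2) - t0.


x/Vnmo = 524/2507 = 0.209015
(x/Vnmo)^2 = 0.043687
t0^2 = 0.925444
sqrt(0.925444 + 0.043687) = 0.984445
dt = 0.984445 - 0.962 = 0.022445

0.022445


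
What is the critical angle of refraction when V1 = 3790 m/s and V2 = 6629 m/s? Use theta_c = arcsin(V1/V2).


V1/V2 = 3790/6629 = 0.57173
theta_c = arcsin(0.57173) = 34.871 degrees

34.871


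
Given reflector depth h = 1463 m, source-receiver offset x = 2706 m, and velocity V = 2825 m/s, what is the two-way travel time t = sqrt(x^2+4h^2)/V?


x^2 + 4h^2 = 2706^2 + 4*1463^2 = 7322436 + 8561476 = 15883912
sqrt(15883912) = 3985.4626
t = 3985.4626 / 2825 = 1.4108 s

1.4108


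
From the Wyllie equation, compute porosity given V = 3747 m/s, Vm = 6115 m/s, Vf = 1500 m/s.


1/V - 1/Vm = 1/3747 - 1/6115 = 0.00010335
1/Vf - 1/Vm = 1/1500 - 1/6115 = 0.00050313
phi = 0.00010335 / 0.00050313 = 0.2054

0.2054


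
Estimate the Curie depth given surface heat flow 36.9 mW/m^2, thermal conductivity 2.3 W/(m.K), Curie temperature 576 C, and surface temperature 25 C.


T_Curie - T_surf = 576 - 25 = 551 C
Convert q to W/m^2: 36.9 mW/m^2 = 0.0369 W/m^2
d = 551 * 2.3 / 0.0369 = 34344.17 m

34344.17


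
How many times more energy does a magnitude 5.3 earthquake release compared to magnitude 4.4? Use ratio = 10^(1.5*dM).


M2 - M1 = 5.3 - 4.4 = 0.9
1.5 * 0.9 = 1.35
ratio = 10^1.35 = 22.39

22.39


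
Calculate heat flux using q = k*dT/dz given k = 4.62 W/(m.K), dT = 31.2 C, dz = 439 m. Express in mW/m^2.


q = k * dT / dz * 1000
= 4.62 * 31.2 / 439 * 1000
= 0.328346 * 1000
= 328.3462 mW/m^2

328.3462


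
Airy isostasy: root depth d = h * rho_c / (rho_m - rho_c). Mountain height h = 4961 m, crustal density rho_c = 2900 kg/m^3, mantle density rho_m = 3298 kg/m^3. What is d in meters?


rho_m - rho_c = 3298 - 2900 = 398
d = 4961 * 2900 / 398
= 14386900 / 398
= 36147.99 m

36147.99


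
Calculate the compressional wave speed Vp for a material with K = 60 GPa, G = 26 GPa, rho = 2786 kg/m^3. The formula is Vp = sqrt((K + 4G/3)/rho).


First compute the effective modulus:
K + 4G/3 = 60e9 + 4*26e9/3 = 94666666666.67 Pa
Then divide by density:
94666666666.67 / 2786 = 33979420.9141 Pa/(kg/m^3)
Take the square root:
Vp = sqrt(33979420.9141) = 5829.19 m/s

5829.19


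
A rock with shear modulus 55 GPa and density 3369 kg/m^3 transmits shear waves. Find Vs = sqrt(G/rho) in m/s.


Convert G to Pa: G = 55e9 Pa
Compute G/rho = 55e9 / 3369 = 16325319.0858
Vs = sqrt(16325319.0858) = 4040.46 m/s

4040.46


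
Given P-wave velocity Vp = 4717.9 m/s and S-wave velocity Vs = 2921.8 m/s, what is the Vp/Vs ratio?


Vp/Vs = 4717.9 / 2921.8
= 1.6147

1.6147


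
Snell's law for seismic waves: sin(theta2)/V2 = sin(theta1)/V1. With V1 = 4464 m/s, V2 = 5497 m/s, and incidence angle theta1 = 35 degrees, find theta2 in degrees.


sin(theta1) = sin(35 deg) = 0.573576
sin(theta2) = V2/V1 * sin(theta1) = 5497/4464 * 0.573576 = 0.706306
theta2 = arcsin(0.706306) = 44.9351 degrees

44.9351


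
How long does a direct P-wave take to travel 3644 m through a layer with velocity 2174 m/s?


t = x / V
= 3644 / 2174
= 1.6762 s

1.6762


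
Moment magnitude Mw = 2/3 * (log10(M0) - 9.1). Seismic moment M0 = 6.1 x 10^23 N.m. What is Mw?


log10(M0) = log10(6.1 x 10^23) = 23.7853
Mw = 2/3 * (23.7853 - 9.1)
= 2/3 * 14.6853
= 9.79

9.79


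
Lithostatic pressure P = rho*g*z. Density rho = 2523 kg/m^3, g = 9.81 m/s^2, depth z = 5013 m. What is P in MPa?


P = rho * g * z / 1e6
= 2523 * 9.81 * 5013 / 1e6
= 124074908.19 / 1e6
= 124.0749 MPa

124.0749


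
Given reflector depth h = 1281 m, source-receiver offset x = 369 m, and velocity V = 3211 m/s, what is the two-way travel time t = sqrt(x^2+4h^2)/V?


x^2 + 4h^2 = 369^2 + 4*1281^2 = 136161 + 6563844 = 6700005
sqrt(6700005) = 2588.4368
t = 2588.4368 / 3211 = 0.8061 s

0.8061


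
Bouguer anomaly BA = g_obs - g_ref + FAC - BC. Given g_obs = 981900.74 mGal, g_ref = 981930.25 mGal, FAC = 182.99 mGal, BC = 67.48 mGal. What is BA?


BA = g_obs - g_ref + FAC - BC
= 981900.74 - 981930.25 + 182.99 - 67.48
= 86.0 mGal

86.0


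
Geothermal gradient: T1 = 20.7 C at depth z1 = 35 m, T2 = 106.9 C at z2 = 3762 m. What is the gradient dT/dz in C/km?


dT = 106.9 - 20.7 = 86.2 C
dz = 3762 - 35 = 3727 m
gradient = dT/dz * 1000 = 86.2/3727 * 1000 = 23.1285 C/km

23.1285


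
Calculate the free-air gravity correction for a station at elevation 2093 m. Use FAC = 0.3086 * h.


FAC = 0.3086 * h
= 0.3086 * 2093
= 645.8998 mGal

645.8998


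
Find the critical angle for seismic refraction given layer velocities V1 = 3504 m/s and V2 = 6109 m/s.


V1/V2 = 3504/6109 = 0.57358
theta_c = arcsin(0.57358) = 35.0002 degrees

35.0002


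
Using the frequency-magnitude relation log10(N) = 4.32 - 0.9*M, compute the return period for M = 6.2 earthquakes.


log10(N) = 4.32 - 0.9*6.2 = -1.26
N = 10^-1.26 = 0.054954
T = 1/N = 1/0.054954 = 18.197 years

18.197


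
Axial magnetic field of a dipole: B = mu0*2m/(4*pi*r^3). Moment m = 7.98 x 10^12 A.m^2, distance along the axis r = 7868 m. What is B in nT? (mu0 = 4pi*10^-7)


m = 7.98 x 10^12 = 7980000000000 A.m^2
2m = 15960000000000 A.m^2
r^3 = 7868^3 = 487071876032
B = (4pi*10^-7) * 15960000000000 / (4*pi * 487071876032) * 1e9
= 20055927.500517 / 6120725710049.32 * 1e9
= 3276.7238 nT

3276.7238


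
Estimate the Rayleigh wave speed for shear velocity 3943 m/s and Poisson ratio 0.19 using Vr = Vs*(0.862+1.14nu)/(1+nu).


Numerator factor = 0.862 + 1.14*0.19 = 1.0786
Denominator = 1 + 0.19 = 1.19
Vr = 3943 * 1.0786 / 1.19 = 3573.88 m/s

3573.88


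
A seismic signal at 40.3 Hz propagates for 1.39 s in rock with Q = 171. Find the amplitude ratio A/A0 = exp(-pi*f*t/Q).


pi*f*t/Q = pi*40.3*1.39/171 = 1.029138
A/A0 = exp(-1.029138) = 0.357315

0.357315


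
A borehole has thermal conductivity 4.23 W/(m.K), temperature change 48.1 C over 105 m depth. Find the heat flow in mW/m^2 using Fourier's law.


q = k * dT / dz * 1000
= 4.23 * 48.1 / 105 * 1000
= 1.937743 * 1000
= 1937.7429 mW/m^2

1937.7429


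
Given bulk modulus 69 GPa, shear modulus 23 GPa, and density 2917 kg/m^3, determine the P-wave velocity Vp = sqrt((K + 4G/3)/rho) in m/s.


First compute the effective modulus:
K + 4G/3 = 69e9 + 4*23e9/3 = 99666666666.67 Pa
Then divide by density:
99666666666.67 / 2917 = 34167523.7116 Pa/(kg/m^3)
Take the square root:
Vp = sqrt(34167523.7116) = 5845.3 m/s

5845.3


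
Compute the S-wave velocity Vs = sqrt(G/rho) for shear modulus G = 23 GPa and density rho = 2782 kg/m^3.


Convert G to Pa: G = 23e9 Pa
Compute G/rho = 23e9 / 2782 = 8267433.5011
Vs = sqrt(8267433.5011) = 2875.31 m/s

2875.31


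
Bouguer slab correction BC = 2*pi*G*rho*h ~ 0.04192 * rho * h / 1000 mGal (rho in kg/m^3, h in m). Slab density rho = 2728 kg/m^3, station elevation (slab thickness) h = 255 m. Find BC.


BC = 0.04192 * rho * h / 1000
= 0.04192 * 2728 * 255 / 1000
= 29.1612 mGal

29.1612


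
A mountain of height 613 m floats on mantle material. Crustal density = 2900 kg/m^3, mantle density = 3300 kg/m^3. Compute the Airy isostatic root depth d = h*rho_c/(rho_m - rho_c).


rho_m - rho_c = 3300 - 2900 = 400
d = 613 * 2900 / 400
= 1777700 / 400
= 4444.25 m

4444.25


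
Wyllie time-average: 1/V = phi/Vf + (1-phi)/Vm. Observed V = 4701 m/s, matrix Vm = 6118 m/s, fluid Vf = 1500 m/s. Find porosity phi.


1/V - 1/Vm = 1/4701 - 1/6118 = 4.927e-05
1/Vf - 1/Vm = 1/1500 - 1/6118 = 0.00050321
phi = 4.927e-05 / 0.00050321 = 0.0979

0.0979


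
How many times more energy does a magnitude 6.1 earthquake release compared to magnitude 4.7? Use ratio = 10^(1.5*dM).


M2 - M1 = 6.1 - 4.7 = 1.4
1.5 * 1.4 = 2.1
ratio = 10^2.1 = 125.89

125.89


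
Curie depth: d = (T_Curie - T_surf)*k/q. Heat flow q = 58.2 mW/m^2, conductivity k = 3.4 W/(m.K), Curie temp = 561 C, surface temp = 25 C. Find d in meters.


T_Curie - T_surf = 561 - 25 = 536 C
Convert q to W/m^2: 58.2 mW/m^2 = 0.0582 W/m^2
d = 536 * 3.4 / 0.0582 = 31312.71 m

31312.71


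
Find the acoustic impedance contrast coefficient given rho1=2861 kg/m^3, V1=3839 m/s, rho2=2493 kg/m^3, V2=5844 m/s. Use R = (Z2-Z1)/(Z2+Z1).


Z1 = 2861 * 3839 = 10983379
Z2 = 2493 * 5844 = 14569092
R = (14569092 - 10983379) / (14569092 + 10983379) = 3585713 / 25552471 = 0.1403

0.1403


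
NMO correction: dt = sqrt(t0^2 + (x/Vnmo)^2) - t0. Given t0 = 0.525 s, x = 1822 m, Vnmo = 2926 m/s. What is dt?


x/Vnmo = 1822/2926 = 0.622693
(x/Vnmo)^2 = 0.387747
t0^2 = 0.275625
sqrt(0.275625 + 0.387747) = 0.814476
dt = 0.814476 - 0.525 = 0.289476

0.289476


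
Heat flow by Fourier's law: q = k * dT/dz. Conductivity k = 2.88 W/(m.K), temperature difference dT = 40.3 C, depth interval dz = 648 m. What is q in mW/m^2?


q = k * dT / dz * 1000
= 2.88 * 40.3 / 648 * 1000
= 0.179111 * 1000
= 179.1111 mW/m^2

179.1111


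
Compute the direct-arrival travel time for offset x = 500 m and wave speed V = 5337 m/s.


t = x / V
= 500 / 5337
= 0.0937 s

0.0937


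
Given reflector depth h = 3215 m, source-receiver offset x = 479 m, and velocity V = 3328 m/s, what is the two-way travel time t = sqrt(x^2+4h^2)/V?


x^2 + 4h^2 = 479^2 + 4*3215^2 = 229441 + 41344900 = 41574341
sqrt(41574341) = 6447.8168
t = 6447.8168 / 3328 = 1.9374 s

1.9374


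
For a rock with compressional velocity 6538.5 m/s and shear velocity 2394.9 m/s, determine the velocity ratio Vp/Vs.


Vp/Vs = 6538.5 / 2394.9
= 2.7302

2.7302


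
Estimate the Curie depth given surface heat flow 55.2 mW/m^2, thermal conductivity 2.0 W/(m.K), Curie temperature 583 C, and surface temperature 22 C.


T_Curie - T_surf = 583 - 22 = 561 C
Convert q to W/m^2: 55.2 mW/m^2 = 0.0552 W/m^2
d = 561 * 2.0 / 0.0552 = 20326.09 m

20326.09


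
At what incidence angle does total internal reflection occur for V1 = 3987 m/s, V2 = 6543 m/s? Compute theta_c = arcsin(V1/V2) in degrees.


V1/V2 = 3987/6543 = 0.609354
theta_c = arcsin(0.609354) = 37.5428 degrees

37.5428


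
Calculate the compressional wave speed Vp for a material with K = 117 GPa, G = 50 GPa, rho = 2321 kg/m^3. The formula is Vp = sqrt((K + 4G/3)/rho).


First compute the effective modulus:
K + 4G/3 = 117e9 + 4*50e9/3 = 183666666666.67 Pa
Then divide by density:
183666666666.67 / 2321 = 79132557.8055 Pa/(kg/m^3)
Take the square root:
Vp = sqrt(79132557.8055) = 8895.65 m/s

8895.65


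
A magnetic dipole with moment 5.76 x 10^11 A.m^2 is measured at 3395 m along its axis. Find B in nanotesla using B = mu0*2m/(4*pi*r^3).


m = 5.76 x 10^11 = 576000000000 A.m^2
2m = 1152000000000 A.m^2
r^3 = 3395^3 = 39130854875
B = (4pi*10^-7) * 1152000000000 / (4*pi * 39130854875) * 1e9
= 1447645.894774 / 491732824815.95 * 1e9
= 2943.9684 nT

2943.9684


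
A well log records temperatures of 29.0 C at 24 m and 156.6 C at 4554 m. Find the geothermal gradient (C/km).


dT = 156.6 - 29.0 = 127.6 C
dz = 4554 - 24 = 4530 m
gradient = dT/dz * 1000 = 127.6/4530 * 1000 = 28.1678 C/km

28.1678


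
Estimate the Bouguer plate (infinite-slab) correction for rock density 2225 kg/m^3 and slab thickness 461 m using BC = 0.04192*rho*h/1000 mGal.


BC = 0.04192 * rho * h / 1000
= 0.04192 * 2225 * 461 / 1000
= 42.9984 mGal

42.9984


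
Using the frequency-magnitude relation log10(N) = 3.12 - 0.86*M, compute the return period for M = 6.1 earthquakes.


log10(N) = 3.12 - 0.86*6.1 = -2.126
N = 10^-2.126 = 0.007482
T = 1/N = 1/0.007482 = 133.6596 years

133.6596


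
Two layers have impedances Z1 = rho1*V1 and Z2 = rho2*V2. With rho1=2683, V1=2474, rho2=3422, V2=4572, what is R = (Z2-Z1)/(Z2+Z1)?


Z1 = 2683 * 2474 = 6637742
Z2 = 3422 * 4572 = 15645384
R = (15645384 - 6637742) / (15645384 + 6637742) = 9007642 / 22283126 = 0.4042

0.4042


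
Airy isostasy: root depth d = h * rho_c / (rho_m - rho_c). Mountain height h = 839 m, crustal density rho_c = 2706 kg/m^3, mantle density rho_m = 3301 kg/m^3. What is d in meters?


rho_m - rho_c = 3301 - 2706 = 595
d = 839 * 2706 / 595
= 2270334 / 595
= 3815.69 m

3815.69


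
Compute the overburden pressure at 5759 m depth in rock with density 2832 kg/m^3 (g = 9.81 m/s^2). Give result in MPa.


P = rho * g * z / 1e6
= 2832 * 9.81 * 5759 / 1e6
= 159996077.28 / 1e6
= 159.9961 MPa

159.9961


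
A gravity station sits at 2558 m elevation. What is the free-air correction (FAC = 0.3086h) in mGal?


FAC = 0.3086 * h
= 0.3086 * 2558
= 789.3988 mGal

789.3988


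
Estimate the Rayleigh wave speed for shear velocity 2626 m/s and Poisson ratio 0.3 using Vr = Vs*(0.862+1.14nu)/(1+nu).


Numerator factor = 0.862 + 1.14*0.3 = 1.204
Denominator = 1 + 0.3 = 1.3
Vr = 2626 * 1.204 / 1.3 = 2432.08 m/s

2432.08


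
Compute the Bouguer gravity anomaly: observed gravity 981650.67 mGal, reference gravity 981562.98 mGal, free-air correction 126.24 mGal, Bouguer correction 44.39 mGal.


BA = g_obs - g_ref + FAC - BC
= 981650.67 - 981562.98 + 126.24 - 44.39
= 169.54 mGal

169.54


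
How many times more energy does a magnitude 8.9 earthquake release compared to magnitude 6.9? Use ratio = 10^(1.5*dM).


M2 - M1 = 8.9 - 6.9 = 2.0
1.5 * 2.0 = 3.0
ratio = 10^3.0 = 1000.0

1000.0


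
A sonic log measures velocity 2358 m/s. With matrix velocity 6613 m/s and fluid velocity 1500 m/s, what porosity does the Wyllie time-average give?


1/V - 1/Vm = 1/2358 - 1/6613 = 0.00027287
1/Vf - 1/Vm = 1/1500 - 1/6613 = 0.00051545
phi = 0.00027287 / 0.00051545 = 0.5294

0.5294


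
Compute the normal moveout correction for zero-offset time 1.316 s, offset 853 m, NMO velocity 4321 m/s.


x/Vnmo = 853/4321 = 0.197408
(x/Vnmo)^2 = 0.03897
t0^2 = 1.731856
sqrt(1.731856 + 0.03897) = 1.330724
dt = 1.330724 - 1.316 = 0.014724

0.014724


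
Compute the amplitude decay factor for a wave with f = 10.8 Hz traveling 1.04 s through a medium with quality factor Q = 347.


pi*f*t/Q = pi*10.8*1.04/347 = 0.10169
A/A0 = exp(-0.10169) = 0.90331

0.90331


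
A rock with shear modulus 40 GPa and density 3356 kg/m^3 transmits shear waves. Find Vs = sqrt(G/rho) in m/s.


Convert G to Pa: G = 40e9 Pa
Compute G/rho = 40e9 / 3356 = 11918951.1323
Vs = sqrt(11918951.1323) = 3452.38 m/s

3452.38


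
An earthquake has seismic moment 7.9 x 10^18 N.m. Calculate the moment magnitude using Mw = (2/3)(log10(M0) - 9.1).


log10(M0) = log10(7.9 x 10^18) = 18.8976
Mw = 2/3 * (18.8976 - 9.1)
= 2/3 * 9.7976
= 6.53

6.53


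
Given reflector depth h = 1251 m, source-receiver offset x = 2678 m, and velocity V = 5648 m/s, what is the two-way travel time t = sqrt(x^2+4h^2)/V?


x^2 + 4h^2 = 2678^2 + 4*1251^2 = 7171684 + 6260004 = 13431688
sqrt(13431688) = 3664.9267
t = 3664.9267 / 5648 = 0.6489 s

0.6489


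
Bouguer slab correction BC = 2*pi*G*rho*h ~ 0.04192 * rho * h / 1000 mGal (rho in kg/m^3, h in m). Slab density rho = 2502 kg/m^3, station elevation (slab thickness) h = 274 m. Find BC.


BC = 0.04192 * rho * h / 1000
= 0.04192 * 2502 * 274 / 1000
= 28.7382 mGal

28.7382


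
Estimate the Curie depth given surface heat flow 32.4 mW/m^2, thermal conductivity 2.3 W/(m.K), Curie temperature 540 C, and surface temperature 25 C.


T_Curie - T_surf = 540 - 25 = 515 C
Convert q to W/m^2: 32.4 mW/m^2 = 0.0324 W/m^2
d = 515 * 2.3 / 0.0324 = 36558.64 m

36558.64


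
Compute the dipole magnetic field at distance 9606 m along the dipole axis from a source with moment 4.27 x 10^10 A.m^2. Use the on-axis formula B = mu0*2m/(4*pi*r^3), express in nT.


m = 4.27 x 10^10 = 42700000000 A.m^2
2m = 85400000000 A.m^2
r^3 = 9606^3 = 886395917016
B = (4pi*10^-7) * 85400000000 / (4*pi * 886395917016) * 1e9
= 107316.805047 / 11138779604277.81 * 1e9
= 9.6345 nT

9.6345


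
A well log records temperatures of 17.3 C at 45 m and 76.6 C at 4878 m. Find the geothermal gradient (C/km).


dT = 76.6 - 17.3 = 59.3 C
dz = 4878 - 45 = 4833 m
gradient = dT/dz * 1000 = 59.3/4833 * 1000 = 12.2698 C/km

12.2698


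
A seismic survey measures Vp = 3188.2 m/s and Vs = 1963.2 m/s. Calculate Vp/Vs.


Vp/Vs = 3188.2 / 1963.2
= 1.624

1.624


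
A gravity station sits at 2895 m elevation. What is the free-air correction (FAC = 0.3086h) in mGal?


FAC = 0.3086 * h
= 0.3086 * 2895
= 893.397 mGal

893.397


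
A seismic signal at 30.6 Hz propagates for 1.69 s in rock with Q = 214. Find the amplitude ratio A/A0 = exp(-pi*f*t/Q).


pi*f*t/Q = pi*30.6*1.69/214 = 0.759179
A/A0 = exp(-0.759179) = 0.468051

0.468051


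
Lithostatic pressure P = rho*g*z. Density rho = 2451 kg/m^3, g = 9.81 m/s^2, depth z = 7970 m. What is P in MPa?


P = rho * g * z / 1e6
= 2451 * 9.81 * 7970 / 1e6
= 191633150.7 / 1e6
= 191.6332 MPa

191.6332


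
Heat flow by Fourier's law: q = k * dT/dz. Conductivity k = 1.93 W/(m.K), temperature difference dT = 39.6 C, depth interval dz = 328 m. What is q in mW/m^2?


q = k * dT / dz * 1000
= 1.93 * 39.6 / 328 * 1000
= 0.233012 * 1000
= 233.0122 mW/m^2

233.0122


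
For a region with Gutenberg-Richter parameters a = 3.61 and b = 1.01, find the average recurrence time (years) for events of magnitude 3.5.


log10(N) = 3.61 - 1.01*3.5 = 0.075
N = 10^0.075 = 1.188502
T = 1/N = 1/1.188502 = 0.8414 years

0.8414


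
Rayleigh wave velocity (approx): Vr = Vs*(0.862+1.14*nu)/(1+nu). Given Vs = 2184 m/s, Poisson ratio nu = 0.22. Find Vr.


Numerator factor = 0.862 + 1.14*0.22 = 1.1128
Denominator = 1 + 0.22 = 1.22
Vr = 2184 * 1.1128 / 1.22 = 1992.09 m/s

1992.09


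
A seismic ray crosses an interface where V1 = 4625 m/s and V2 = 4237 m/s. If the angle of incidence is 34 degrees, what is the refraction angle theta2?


sin(theta1) = sin(34 deg) = 0.559193
sin(theta2) = V2/V1 * sin(theta1) = 4237/4625 * 0.559193 = 0.512281
theta2 = arcsin(0.512281) = 30.8159 degrees

30.8159


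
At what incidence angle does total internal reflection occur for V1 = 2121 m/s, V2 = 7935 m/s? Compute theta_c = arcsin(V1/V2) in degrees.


V1/V2 = 2121/7935 = 0.267297
theta_c = arcsin(0.267297) = 15.5035 degrees

15.5035


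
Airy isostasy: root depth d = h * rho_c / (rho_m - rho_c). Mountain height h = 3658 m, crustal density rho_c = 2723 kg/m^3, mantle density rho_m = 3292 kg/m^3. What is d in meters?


rho_m - rho_c = 3292 - 2723 = 569
d = 3658 * 2723 / 569
= 9960734 / 569
= 17505.68 m

17505.68


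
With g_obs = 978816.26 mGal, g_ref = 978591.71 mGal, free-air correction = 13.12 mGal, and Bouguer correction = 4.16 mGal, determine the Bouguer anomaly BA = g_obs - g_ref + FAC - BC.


BA = g_obs - g_ref + FAC - BC
= 978816.26 - 978591.71 + 13.12 - 4.16
= 233.51 mGal

233.51


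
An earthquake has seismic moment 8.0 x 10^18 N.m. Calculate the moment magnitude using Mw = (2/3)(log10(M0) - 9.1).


log10(M0) = log10(8.0 x 10^18) = 18.9031
Mw = 2/3 * (18.9031 - 9.1)
= 2/3 * 9.8031
= 6.54

6.54


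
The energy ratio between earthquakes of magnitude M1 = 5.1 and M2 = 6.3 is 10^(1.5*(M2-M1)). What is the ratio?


M2 - M1 = 6.3 - 5.1 = 1.2
1.5 * 1.2 = 1.8
ratio = 10^1.8 = 63.1

63.1


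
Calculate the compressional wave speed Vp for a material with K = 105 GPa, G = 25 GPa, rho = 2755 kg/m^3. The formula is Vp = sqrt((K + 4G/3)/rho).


First compute the effective modulus:
K + 4G/3 = 105e9 + 4*25e9/3 = 138333333333.33 Pa
Then divide by density:
138333333333.33 / 2755 = 50211736.2371 Pa/(kg/m^3)
Take the square root:
Vp = sqrt(50211736.2371) = 7086.02 m/s

7086.02


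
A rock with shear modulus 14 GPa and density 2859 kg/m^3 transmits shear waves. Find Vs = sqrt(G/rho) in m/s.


Convert G to Pa: G = 14e9 Pa
Compute G/rho = 14e9 / 2859 = 4896817.0689
Vs = sqrt(4896817.0689) = 2212.88 m/s

2212.88


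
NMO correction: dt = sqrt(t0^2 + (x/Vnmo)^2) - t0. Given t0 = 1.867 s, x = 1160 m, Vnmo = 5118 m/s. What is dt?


x/Vnmo = 1160/5118 = 0.226651
(x/Vnmo)^2 = 0.051371
t0^2 = 3.485689
sqrt(3.485689 + 0.051371) = 1.880707
dt = 1.880707 - 1.867 = 0.013707

0.013707


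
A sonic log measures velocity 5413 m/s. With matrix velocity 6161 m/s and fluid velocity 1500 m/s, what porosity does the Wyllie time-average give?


1/V - 1/Vm = 1/5413 - 1/6161 = 2.243e-05
1/Vf - 1/Vm = 1/1500 - 1/6161 = 0.00050436
phi = 2.243e-05 / 0.00050436 = 0.0445

0.0445


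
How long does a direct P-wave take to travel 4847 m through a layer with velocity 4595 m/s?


t = x / V
= 4847 / 4595
= 1.0548 s

1.0548


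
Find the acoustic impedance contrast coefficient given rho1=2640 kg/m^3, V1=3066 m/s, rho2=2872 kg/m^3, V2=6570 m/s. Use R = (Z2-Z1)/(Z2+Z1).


Z1 = 2640 * 3066 = 8094240
Z2 = 2872 * 6570 = 18869040
R = (18869040 - 8094240) / (18869040 + 8094240) = 10774800 / 26963280 = 0.3996

0.3996


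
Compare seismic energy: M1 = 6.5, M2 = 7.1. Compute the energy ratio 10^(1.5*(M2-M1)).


M2 - M1 = 7.1 - 6.5 = 0.6
1.5 * 0.6 = 0.9
ratio = 10^0.9 = 7.94

7.94


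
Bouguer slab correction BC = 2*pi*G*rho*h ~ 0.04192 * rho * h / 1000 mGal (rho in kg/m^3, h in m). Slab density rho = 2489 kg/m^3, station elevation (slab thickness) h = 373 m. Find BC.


BC = 0.04192 * rho * h / 1000
= 0.04192 * 2489 * 373 / 1000
= 38.9184 mGal

38.9184


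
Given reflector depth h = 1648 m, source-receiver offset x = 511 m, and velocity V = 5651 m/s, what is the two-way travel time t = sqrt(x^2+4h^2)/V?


x^2 + 4h^2 = 511^2 + 4*1648^2 = 261121 + 10863616 = 11124737
sqrt(11124737) = 3335.3766
t = 3335.3766 / 5651 = 0.5902 s

0.5902


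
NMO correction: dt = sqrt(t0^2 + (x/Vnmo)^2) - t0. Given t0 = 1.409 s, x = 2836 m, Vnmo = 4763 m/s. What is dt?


x/Vnmo = 2836/4763 = 0.595423
(x/Vnmo)^2 = 0.354529
t0^2 = 1.985281
sqrt(1.985281 + 0.354529) = 1.529644
dt = 1.529644 - 1.409 = 0.120644

0.120644


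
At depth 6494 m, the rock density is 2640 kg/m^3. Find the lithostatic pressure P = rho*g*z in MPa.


P = rho * g * z / 1e6
= 2640 * 9.81 * 6494 / 1e6
= 168184209.6 / 1e6
= 168.1842 MPa

168.1842


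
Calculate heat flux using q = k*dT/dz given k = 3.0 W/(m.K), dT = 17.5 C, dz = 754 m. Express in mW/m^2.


q = k * dT / dz * 1000
= 3.0 * 17.5 / 754 * 1000
= 0.069629 * 1000
= 69.6286 mW/m^2

69.6286


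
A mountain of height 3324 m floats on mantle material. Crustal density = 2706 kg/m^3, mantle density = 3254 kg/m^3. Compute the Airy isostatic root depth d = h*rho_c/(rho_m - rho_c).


rho_m - rho_c = 3254 - 2706 = 548
d = 3324 * 2706 / 548
= 8994744 / 548
= 16413.77 m

16413.77


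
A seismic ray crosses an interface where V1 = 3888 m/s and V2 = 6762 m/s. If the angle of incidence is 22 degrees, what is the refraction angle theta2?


sin(theta1) = sin(22 deg) = 0.374607
sin(theta2) = V2/V1 * sin(theta1) = 6762/3888 * 0.374607 = 0.651515
theta2 = arcsin(0.651515) = 40.6559 degrees

40.6559


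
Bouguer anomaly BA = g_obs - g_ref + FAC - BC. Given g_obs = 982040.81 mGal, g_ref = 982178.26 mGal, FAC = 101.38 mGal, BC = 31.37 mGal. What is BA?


BA = g_obs - g_ref + FAC - BC
= 982040.81 - 982178.26 + 101.38 - 31.37
= -67.44 mGal

-67.44


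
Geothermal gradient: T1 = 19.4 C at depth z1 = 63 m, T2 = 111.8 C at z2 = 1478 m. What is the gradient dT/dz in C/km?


dT = 111.8 - 19.4 = 92.4 C
dz = 1478 - 63 = 1415 m
gradient = dT/dz * 1000 = 92.4/1415 * 1000 = 65.3004 C/km

65.3004


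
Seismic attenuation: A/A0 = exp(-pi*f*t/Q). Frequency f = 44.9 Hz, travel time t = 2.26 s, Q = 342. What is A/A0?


pi*f*t/Q = pi*44.9*2.26/342 = 0.932134
A/A0 = exp(-0.932134) = 0.393712

0.393712


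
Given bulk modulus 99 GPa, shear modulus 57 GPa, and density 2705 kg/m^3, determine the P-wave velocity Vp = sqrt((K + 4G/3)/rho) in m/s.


First compute the effective modulus:
K + 4G/3 = 99e9 + 4*57e9/3 = 175000000000.0 Pa
Then divide by density:
175000000000.0 / 2705 = 64695009.2421 Pa/(kg/m^3)
Take the square root:
Vp = sqrt(64695009.2421) = 8043.32 m/s

8043.32


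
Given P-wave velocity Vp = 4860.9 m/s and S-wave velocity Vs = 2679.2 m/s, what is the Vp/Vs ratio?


Vp/Vs = 4860.9 / 2679.2
= 1.8143

1.8143


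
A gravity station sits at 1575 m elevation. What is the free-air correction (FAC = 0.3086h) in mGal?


FAC = 0.3086 * h
= 0.3086 * 1575
= 486.045 mGal

486.045


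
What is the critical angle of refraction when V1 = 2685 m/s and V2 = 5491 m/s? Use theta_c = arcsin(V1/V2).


V1/V2 = 2685/5491 = 0.488982
theta_c = arcsin(0.488982) = 29.2737 degrees

29.2737


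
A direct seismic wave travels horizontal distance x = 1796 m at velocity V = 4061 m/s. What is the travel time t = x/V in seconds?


t = x / V
= 1796 / 4061
= 0.4423 s

0.4423


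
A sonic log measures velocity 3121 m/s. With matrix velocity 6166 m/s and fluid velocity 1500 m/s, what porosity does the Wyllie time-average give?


1/V - 1/Vm = 1/3121 - 1/6166 = 0.00015823
1/Vf - 1/Vm = 1/1500 - 1/6166 = 0.00050449
phi = 0.00015823 / 0.00050449 = 0.3136

0.3136


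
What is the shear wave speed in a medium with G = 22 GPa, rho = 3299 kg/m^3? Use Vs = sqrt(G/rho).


Convert G to Pa: G = 22e9 Pa
Compute G/rho = 22e9 / 3299 = 6668687.4811
Vs = sqrt(6668687.4811) = 2582.38 m/s

2582.38


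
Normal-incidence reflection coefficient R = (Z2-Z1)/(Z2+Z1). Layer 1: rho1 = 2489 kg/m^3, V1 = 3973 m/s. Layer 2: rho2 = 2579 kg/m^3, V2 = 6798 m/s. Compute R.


Z1 = 2489 * 3973 = 9888797
Z2 = 2579 * 6798 = 17532042
R = (17532042 - 9888797) / (17532042 + 9888797) = 7643245 / 27420839 = 0.2787

0.2787


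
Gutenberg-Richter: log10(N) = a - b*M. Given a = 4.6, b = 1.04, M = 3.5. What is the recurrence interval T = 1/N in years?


log10(N) = 4.6 - 1.04*3.5 = 0.96
N = 10^0.96 = 9.120108
T = 1/N = 1/9.120108 = 0.1096 years

0.1096


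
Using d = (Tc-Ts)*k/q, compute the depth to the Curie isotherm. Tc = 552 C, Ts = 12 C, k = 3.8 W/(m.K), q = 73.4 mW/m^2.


T_Curie - T_surf = 552 - 12 = 540 C
Convert q to W/m^2: 73.4 mW/m^2 = 0.0734 W/m^2
d = 540 * 3.8 / 0.0734 = 27956.4 m

27956.4


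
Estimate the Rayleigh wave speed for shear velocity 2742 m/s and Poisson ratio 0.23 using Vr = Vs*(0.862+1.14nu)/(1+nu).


Numerator factor = 0.862 + 1.14*0.23 = 1.1242
Denominator = 1 + 0.23 = 1.23
Vr = 2742 * 1.1242 / 1.23 = 2506.14 m/s

2506.14


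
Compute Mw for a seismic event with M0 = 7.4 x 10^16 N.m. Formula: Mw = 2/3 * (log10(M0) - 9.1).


log10(M0) = log10(7.4 x 10^16) = 16.8692
Mw = 2/3 * (16.8692 - 9.1)
= 2/3 * 7.7692
= 5.18

5.18


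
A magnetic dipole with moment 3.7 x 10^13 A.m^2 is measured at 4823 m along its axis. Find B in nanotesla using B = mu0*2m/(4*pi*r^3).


m = 3.7 x 10^13 = 37000000000000 A.m^2
2m = 74000000000000 A.m^2
r^3 = 4823^3 = 112189389767
B = (4pi*10^-7) * 74000000000000 / (4*pi * 112189389767) * 1e9
= 92991142.546258 / 1409813450810.92 * 1e9
= 65959.8917 nT

65959.8917


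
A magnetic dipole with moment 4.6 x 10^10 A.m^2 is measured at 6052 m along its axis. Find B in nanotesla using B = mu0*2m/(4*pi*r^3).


m = 4.6 x 10^10 = 46000000000 A.m^2
2m = 92000000000 A.m^2
r^3 = 6052^3 = 221664812608
B = (4pi*10^-7) * 92000000000 / (4*pi * 221664812608) * 1e9
= 115610.609652 / 2785522187394.6 * 1e9
= 41.5041 nT

41.5041


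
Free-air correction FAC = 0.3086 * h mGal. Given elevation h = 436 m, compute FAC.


FAC = 0.3086 * h
= 0.3086 * 436
= 134.5496 mGal

134.5496


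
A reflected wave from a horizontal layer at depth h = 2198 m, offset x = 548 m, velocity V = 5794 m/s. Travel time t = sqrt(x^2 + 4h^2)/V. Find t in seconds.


x^2 + 4h^2 = 548^2 + 4*2198^2 = 300304 + 19324816 = 19625120
sqrt(19625120) = 4430.0248
t = 4430.0248 / 5794 = 0.7646 s

0.7646


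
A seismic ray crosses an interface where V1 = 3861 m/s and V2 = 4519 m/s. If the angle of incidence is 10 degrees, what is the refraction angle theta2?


sin(theta1) = sin(10 deg) = 0.173648
sin(theta2) = V2/V1 * sin(theta1) = 4519/3861 * 0.173648 = 0.203242
theta2 = arcsin(0.203242) = 11.7266 degrees

11.7266


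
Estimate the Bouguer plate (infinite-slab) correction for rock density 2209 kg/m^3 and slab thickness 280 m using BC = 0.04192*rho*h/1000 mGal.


BC = 0.04192 * rho * h / 1000
= 0.04192 * 2209 * 280 / 1000
= 25.9284 mGal

25.9284


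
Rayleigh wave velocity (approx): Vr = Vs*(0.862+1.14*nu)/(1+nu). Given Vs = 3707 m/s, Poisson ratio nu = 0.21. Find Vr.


Numerator factor = 0.862 + 1.14*0.21 = 1.1014
Denominator = 1 + 0.21 = 1.21
Vr = 3707 * 1.1014 / 1.21 = 3374.29 m/s

3374.29


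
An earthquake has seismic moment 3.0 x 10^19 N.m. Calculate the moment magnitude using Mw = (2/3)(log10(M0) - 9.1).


log10(M0) = log10(3.0 x 10^19) = 19.4771
Mw = 2/3 * (19.4771 - 9.1)
= 2/3 * 10.3771
= 6.92

6.92


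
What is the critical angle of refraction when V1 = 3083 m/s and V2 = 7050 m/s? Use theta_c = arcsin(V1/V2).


V1/V2 = 3083/7050 = 0.437305
theta_c = arcsin(0.437305) = 25.9321 degrees

25.9321


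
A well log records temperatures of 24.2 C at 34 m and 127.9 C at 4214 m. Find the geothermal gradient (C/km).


dT = 127.9 - 24.2 = 103.7 C
dz = 4214 - 34 = 4180 m
gradient = dT/dz * 1000 = 103.7/4180 * 1000 = 24.8086 C/km

24.8086


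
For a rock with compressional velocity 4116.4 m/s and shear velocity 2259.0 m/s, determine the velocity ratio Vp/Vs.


Vp/Vs = 4116.4 / 2259.0
= 1.8222

1.8222


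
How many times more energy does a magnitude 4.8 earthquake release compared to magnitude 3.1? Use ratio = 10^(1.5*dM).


M2 - M1 = 4.8 - 3.1 = 1.7
1.5 * 1.7 = 2.55
ratio = 10^2.55 = 354.81

354.81


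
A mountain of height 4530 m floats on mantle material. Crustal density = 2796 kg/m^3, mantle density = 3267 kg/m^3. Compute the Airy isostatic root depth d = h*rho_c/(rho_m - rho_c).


rho_m - rho_c = 3267 - 2796 = 471
d = 4530 * 2796 / 471
= 12665880 / 471
= 26891.46 m

26891.46


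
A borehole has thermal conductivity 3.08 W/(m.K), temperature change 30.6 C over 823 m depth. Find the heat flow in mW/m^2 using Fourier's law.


q = k * dT / dz * 1000
= 3.08 * 30.6 / 823 * 1000
= 0.114518 * 1000
= 114.5176 mW/m^2

114.5176


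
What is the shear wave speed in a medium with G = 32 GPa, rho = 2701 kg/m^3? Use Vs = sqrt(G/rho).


Convert G to Pa: G = 32e9 Pa
Compute G/rho = 32e9 / 2701 = 11847463.9023
Vs = sqrt(11847463.9023) = 3442.01 m/s

3442.01


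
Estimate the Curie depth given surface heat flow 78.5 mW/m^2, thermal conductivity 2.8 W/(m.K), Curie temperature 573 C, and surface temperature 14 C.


T_Curie - T_surf = 573 - 14 = 559 C
Convert q to W/m^2: 78.5 mW/m^2 = 0.0785 W/m^2
d = 559 * 2.8 / 0.0785 = 19938.85 m

19938.85
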